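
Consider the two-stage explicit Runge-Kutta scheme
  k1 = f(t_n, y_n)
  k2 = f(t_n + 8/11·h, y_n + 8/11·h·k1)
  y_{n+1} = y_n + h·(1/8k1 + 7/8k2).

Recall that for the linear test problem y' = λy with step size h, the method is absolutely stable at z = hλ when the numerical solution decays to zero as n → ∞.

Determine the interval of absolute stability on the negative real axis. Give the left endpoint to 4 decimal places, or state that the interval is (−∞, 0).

(-1.5714, 0).

With y'=λy (z=hλ):
  k1=λy_n ⇒ h·k1=z·y_n;  k2=λ(1+8/11z)y_n ⇒ h·k2=z(1+8/11z)y_n
  y_{n+1}/y_n = 1 + 1/8z + 7/8z(1+8/11z) = 1 + z + 7/11z²
  so R(z) = 1 + z + 7/11z².

Solve |R(x)|<1 on ℝ⁻.
x=-0.57: |R|=0.6368
R=1: x+7/11x²=0 ⇒ x=−11/7=-1.5714; min R=1−1/(4·7/11)=0.6071>−1
Confirm numerically:
  x=-1.379: |R|=0.83114 <1
  x=-0.820: |R|=0.60789 <1
  x=-0.803: |R|=0.60733 <1
  x=-1.669: |R|=1.10363 >1
  x=-1.598: |R|=1.02702 >1
Interval (-1.5714, 0).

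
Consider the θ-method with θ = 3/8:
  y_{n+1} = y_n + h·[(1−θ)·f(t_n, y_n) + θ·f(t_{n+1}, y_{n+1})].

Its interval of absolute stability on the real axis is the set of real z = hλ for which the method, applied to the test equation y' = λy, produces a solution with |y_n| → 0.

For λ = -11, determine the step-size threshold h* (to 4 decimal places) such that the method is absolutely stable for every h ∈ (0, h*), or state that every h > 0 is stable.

(-8.0000,0); λ=-11 ⇒ h* = (8)/11 = 0.7273.

On y'=λy, z=hλ:
  y_{n+1} = y_n + z·[5/8·y_n + 3/8·y_{n+1}] ⇒ (1 − 3/8z)y_{n+1} = (1 + 5/8z)y_n
  so R(z) = (1 + 5/8z)/(1 − 3/8z).

Boundary: |R(x)|=1, x<0.
x=-1.53: |R|=0.0278
R=−1: 1+5/8x = −1+3/8x ⇒ -1/4x=2 ⇒ x=2/(-1/4)=-8.0000
Confirm numerically:
  x=-7.620: |R|=0.97537 <1
  x=-3.895: |R|=0.58293 <1
  x=-3.409: |R|=0.49624 <1
  x=-8.568: |R|=1.03371 >1
  x=-8.435: |R|=1.02612 >1
So |R|<1 on (-8.0000, 0).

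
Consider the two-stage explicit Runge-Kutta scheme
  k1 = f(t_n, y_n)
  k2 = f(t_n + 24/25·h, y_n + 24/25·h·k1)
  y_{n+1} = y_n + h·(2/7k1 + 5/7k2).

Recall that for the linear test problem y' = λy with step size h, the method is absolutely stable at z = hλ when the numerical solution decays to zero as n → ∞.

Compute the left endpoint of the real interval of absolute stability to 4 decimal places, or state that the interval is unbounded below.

z* = -1.4583.

On y'=λy, z=hλ:
  k1=λy_n ⇒ h·k1=z·y_n;  k2=λ(1+24/25z)y_n ⇒ h·k2=z(1+24/25z)y_n
  y_{n+1}/y_n = 1 + 2/7z + 5/7z(1+24/25z) = 1 + z + 24/35z²
  Hence R(z) = 1 + z + 24/35z².

Find x<0 with |R(x)|<1.
x=-0.84: |R|=0.6438
R=1: x+24/35x²=0 ⇒ x=−35/24=-1.4583; min R=1−1/(4·24/35)=0.6354>−1
Confirm numerically:
  x=-1.173: |R|=0.77049 <1
  x=-1.147: |R|=0.75513 <1
  x=-1.146: |R|=0.75456 <1
  x=-0.700: |R|=0.63600 <1
  x=-1.572: |R|=1.12253 >1
  x=-1.493: |R|=1.03549 >1
So |R|<1 on (-1.4583, 0).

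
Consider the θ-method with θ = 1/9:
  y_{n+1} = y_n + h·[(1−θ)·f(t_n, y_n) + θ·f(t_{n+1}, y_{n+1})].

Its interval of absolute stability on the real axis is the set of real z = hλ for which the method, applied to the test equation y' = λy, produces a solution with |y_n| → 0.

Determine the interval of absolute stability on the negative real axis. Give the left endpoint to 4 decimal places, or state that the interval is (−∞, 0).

z∈(-2.5714,0).

On y'=λy, z=hλ:
  y_{n+1} = y_n + z·[8/9·y_n + 1/9·y_{n+1}] ⇒ (1 − 1/9z)y_{n+1} = (1 + 8/9z)y_n
  Hence R(z) = (1 + 8/9z)/(1 − 1/9z).

Find x<0 with |R(x)|<1.
x=-0.87: |R|=0.2067
R=−1: 1+8/9x = −1+1/9x ⇒ -7/9x=2 ⇒ x=2/(-7/9)=-2.5714
Confirm numerically:
  x=-2.072: |R|=0.68425 <1
  x=-2.007: |R|=0.64105 <1
  x=-1.718: |R|=0.44262 <1
  x=-1.064: |R|=0.04849 <1
  x=-2.770: |R|=1.11810 >1
  x=-2.704: |R|=1.07929 >1
Stable set (-2.5714, 0).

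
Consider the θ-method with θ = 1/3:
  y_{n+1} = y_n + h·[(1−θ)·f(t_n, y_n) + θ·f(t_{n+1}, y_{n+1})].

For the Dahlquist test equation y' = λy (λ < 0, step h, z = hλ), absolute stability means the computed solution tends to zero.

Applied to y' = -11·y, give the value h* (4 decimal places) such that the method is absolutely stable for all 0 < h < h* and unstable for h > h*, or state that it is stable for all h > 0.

On y'=λy, z=hλ:
  y_{n+1} = y_n + z·[2/3·y_n + 1/3·y_{n+1}] ⇒ (1 − 1/3z)y_{n+1} = (1 + 2/3z)y_n
  Hence R(z) = (1 + 2/3z)/(1 − 1/3z).

Find x<0 with |R(x)|<1.
x=-1.05: |R|=0.2222
R=−1: 1+2/3x = −1+1/3x ⇒ -1/3x=2 ⇒ x=2/(-1/3)=-6.0000
Confirm numerically:
  x=-4.235: |R|=0.75605 <1
  x=-4.196: |R|=0.74931 <1
  x=-4.109: |R|=0.73400 <1
  x=-3.638: |R|=0.64417 <1
  x=-6.391: |R|=1.04164 >1
  x=-6.261: |R|=1.02818 >1
Stable set (-6.0000, 0).

(-6.0000,0); λ=-11 ⇒ h* = (6)/11 = 0.5455.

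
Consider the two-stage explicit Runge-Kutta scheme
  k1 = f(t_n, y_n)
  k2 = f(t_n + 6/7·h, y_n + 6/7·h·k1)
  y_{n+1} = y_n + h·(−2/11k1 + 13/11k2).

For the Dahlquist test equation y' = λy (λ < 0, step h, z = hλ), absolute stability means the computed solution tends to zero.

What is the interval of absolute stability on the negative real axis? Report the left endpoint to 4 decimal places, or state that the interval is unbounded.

Test eqn y'=λy, z=hλ:
  k1=λy_n ⇒ h·k1=z·y_n;  k2=λ(1+6/7z)y_n ⇒ h·k2=z(1+6/7z)y_n
  y_{n+1}/y_n = 1 − 2/11z + 13/11z(1+6/7z) = 1 + z + 78/77z²
  so R(z) = 1 + z + 78/77z².

Need |R(x)|<1, x<0.
x=-0.31: |R|=0.7873
R=1: x+78/77x²=0 ⇒ x=−77/78=-0.9872; min R=1−1/(4·78/77)=0.7532>−1
Confirm numerically:
  x=-0.900: |R|=0.92052 <1
  x=-0.881: |R|=0.90524 <1
  x=-0.728: |R|=0.80887 <1
  x=-1.450: |R|=1.67981 >1
  x=-1.298: |R|=1.40868 >1
  x=-1.203: |R|=1.26300 >1
So |R|<1 on (-0.9872, 0).

z∈(-0.9872,0).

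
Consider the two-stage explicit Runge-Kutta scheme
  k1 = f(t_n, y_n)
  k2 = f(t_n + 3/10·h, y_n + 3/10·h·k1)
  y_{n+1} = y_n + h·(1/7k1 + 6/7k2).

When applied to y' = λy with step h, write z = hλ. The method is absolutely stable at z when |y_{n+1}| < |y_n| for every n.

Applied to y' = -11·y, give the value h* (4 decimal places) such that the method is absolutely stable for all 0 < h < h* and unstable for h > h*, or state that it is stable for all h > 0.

Set f=λy, z=hλ:
  k1=λy_n ⇒ h·k1=z·y_n;  k2=λ(1+3/10z)y_n ⇒ h·k2=z(1+3/10z)y_n
  y_{n+1}/y_n = 1 + 1/7z + 6/7z(1+3/10z) = 1 + z + 9/35z²
  so R(z) = 1 + z + 9/35z².

Boundary: |R(x)|=1, x<0.
x=-0.79: |R|=0.3705
R=1: x+9/35x²=0 ⇒ x=−35/9=-3.8889; min R=1−1/(4·9/35)=0.0278>−1
Confirm numerically:
  x=-1.999: |R|=0.02854 <1
  x=-1.821: |R|=0.03170 <1
  x=-1.638: |R|=0.05193 <1
  x=-4.219: |R|=1.35813 >1
  x=-4.006: |R|=1.12064 >1
Interval (-3.8889, 0).

(-3.8889,0); λ=-11 ⇒ h* = (35/9)/11 = 0.3535.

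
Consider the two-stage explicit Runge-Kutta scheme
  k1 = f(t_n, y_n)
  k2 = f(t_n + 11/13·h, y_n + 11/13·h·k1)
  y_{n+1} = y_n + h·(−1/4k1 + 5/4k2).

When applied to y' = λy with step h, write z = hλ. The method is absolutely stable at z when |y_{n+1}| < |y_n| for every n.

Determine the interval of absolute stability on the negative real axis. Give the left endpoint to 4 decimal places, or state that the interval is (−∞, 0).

Set f=λy, z=hλ:
  k1=λy_n ⇒ h·k1=z·y_n;  k2=λ(1+11/13z)y_n ⇒ h·k2=z(1+11/13z)y_n
  y_{n+1}/y_n = 1 − 1/4z + 5/4z(1+11/13z) = 1 + z + 55/52z²
  Hence R(z) = 1 + z + 55/52z².

Solve |R(x)|<1 on ℝ⁻.
x=-0.63: |R|=0.7898
R=1: x+55/52x²=0 ⇒ x=−52/55=-0.9455; min R=1−1/(4·55/52)=0.7636>−1
Confirm numerically:
  x=-0.895: |R|=0.95224 <1
  x=-0.791: |R|=0.87078 <1
  x=-0.446: |R|=0.76439 <1
  x=-0.399: |R|=0.76939 <1
  x=-1.406: |R|=1.68488 >1
  x=-1.089: |R|=1.16534 >1
So |R|<1 on (-0.9455, 0).

(-0.9455, 0).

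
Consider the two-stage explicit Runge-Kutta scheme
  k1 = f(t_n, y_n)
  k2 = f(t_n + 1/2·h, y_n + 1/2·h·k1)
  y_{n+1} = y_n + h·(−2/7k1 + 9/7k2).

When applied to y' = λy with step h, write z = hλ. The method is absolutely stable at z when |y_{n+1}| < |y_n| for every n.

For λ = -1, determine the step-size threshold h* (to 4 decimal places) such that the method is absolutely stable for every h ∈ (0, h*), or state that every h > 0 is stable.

On y'=λy, z=hλ:
  k1=λy_n ⇒ h·k1=z·y_n;  k2=λ(1+1/2z)y_n ⇒ h·k2=z(1+1/2z)y_n
  y_{n+1}/y_n = 1 − 2/7z + 9/7z(1+1/2z) = 1 + z + 9/14z²
  ⇒ R(z) = 1 + z + 9/14z².

Solve |R(x)|<1 on ℝ⁻.
x=-0.63: |R|=0.6252
R=1: x+9/14x²=0 ⇒ x=−14/9=-1.5556; min R=1−1/(4·9/14)=0.6111>−1
Confirm numerically:
  x=-1.429: |R|=0.88374 <1
  x=-1.137: |R|=0.69407 <1
  x=-0.827: |R|=0.61267 <1
  x=-2.006: |R|=1.58088 >1
  x=-2.005: |R|=1.57930 >1
  x=-1.595: |R|=1.04044 >1
So |R|<1 on (-1.5556, 0).

(-1.5556,0); λ=-1 ⇒ h* = (14/9)/1 = 1.5556.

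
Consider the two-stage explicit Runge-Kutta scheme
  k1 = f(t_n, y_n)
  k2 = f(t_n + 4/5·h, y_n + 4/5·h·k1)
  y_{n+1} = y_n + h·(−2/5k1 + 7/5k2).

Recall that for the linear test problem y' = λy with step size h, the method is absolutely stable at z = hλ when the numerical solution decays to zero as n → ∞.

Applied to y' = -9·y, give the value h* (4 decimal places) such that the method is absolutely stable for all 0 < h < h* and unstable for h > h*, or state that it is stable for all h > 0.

Set f=λy, z=hλ:
  k1=λy_n ⇒ h·k1=z·y_n;  k2=λ(1+4/5z)y_n ⇒ h·k2=z(1+4/5z)y_n
  y_{n+1}/y_n = 1 − 2/5z + 7/5z(1+4/5z) = 1 + z + 28/25z²
  Hence R(z) = 1 + z + 28/25z².

Find x<0 with |R(x)|<1.
x=-1.48: |R|=1.9732
R=1: x+28/25x²=0 ⇒ x=−25/28=-0.8929; min R=1−1/(4·28/25)=0.7768>−1
Confirm numerically:
  x=-0.775: |R|=0.89770 <1
  x=-0.722: |R|=0.86184 <1
  x=-0.588: |R|=0.79923 <1
  x=-1.232: |R|=1.46796 >1
  x=-0.977: |R|=1.09207 >1
Stable set (-0.8929, 0).

(-0.8929,0); λ=-9 ⇒ h* = (25/28)/9 = 0.0992.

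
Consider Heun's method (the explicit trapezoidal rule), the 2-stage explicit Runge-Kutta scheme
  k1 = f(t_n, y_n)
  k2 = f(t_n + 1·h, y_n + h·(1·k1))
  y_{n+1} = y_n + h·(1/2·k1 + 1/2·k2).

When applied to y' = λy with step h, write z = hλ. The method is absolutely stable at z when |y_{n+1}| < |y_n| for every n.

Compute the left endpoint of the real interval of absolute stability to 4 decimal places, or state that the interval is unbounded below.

On y'=λy, z=hλ:
  order 2, 2-stage ⇒ R(z)=1+z+z^2/2
  (e.g. R(-1.6)=0.68000, |R|=0.68000)

Need |R(x)|<1, x<0.
x=-1.6: |R|=0.6800
|R(-2.23)|=1.2565 |R(-2.03)|=1.0304 |R(-2)|=1.0000
Bisect:
  x_lo=-2.8127 |R|=2.1430  x_hi=-0.1238 |R|=0.8839
  mid=-1.46826 |R|=0.60963 →hi
  mid=-2.14048 |R|=1.15035 →lo
  mid=-1.80437 |R|=0.82351 →hi
  mid=-1.97243 |R|=0.97281 →hi
  mid=-2.05646 |R|=1.05805 →lo
  mid=-2.01444 |R|=1.01455 →lo
  mid=-1.99343 |R|=0.99346 →hi
  mid=-2.00394 |R|=1.00395 →lo
  mid=-1.99869 |R|=0.99869 →hi
  ...
  [-2.00016,-2.00000] ⇒ x*=-2.0000
Stable set (-2.0000, 0).

z* = -2.0000.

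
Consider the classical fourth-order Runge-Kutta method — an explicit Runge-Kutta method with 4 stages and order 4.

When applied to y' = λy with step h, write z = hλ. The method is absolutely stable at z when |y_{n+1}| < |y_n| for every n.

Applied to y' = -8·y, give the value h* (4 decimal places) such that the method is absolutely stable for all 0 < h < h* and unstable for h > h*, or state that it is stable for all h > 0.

(-2.7853,0); λ=-8 ⇒ h* = 0.3482.

With y'=λy (z=hλ):
  order 4, 4-stage ⇒ R(z)=1+z+z^2/2+z^3/6+z^4/24
  (e.g. R(-0.37)=0.69079, |R|=0.69079)

Solve |R(x)|<1 on ℝ⁻.
x=-0.37: |R|=0.6908
|R(-2.62)|=0.7781 |R(-2.56)|=0.7102 |R(-1.36)|=0.2881
Bisect:
  x_lo=-3.6823 |R|=3.4364  x_hi=-0.2487 |R|=0.7798
  mid=-1.96550 |R|=0.32242 →hi
  mid=-2.82390 |R|=1.05978 →lo
  mid=-2.39470 |R|=0.55405 →hi
  mid=-2.60930 |R|=0.76550 →hi
  mid=-2.71660 |R|=0.90128 →hi
  mid=-2.77025 |R|=0.97755 →hi
  mid=-2.79708 |R|=1.01791 →lo
  ...
  [-2.78534,-2.78513] ⇒ x*=-2.7853
Stable set (-2.7853, 0).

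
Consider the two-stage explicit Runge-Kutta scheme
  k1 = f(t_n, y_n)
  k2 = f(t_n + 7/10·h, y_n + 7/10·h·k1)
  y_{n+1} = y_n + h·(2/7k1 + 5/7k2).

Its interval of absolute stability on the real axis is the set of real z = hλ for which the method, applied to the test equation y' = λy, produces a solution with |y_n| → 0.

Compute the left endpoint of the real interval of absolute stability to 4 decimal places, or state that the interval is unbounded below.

left endpoint -2.0000.

On y'=λy, z=hλ:
  k1=λy_n ⇒ h·k1=z·y_n;  k2=λ(1+7/10z)y_n ⇒ h·k2=z(1+7/10z)y_n
  y_{n+1}/y_n = 1 + 2/7z + 5/7z(1+7/10z) = 1 + z + 1/2z²
  so R(z) = 1 + z + 1/2z².

Boundary: |R(x)|=1, x<0.
x=-0.8: |R|=0.5200
R=1: x+1/2x²=0 ⇒ x=−2=-2.0000; min R=1−1/(4·1/2)=0.5000>−1
Confirm numerically:
  x=-1.601: |R|=0.68060 <1
  x=-1.348: |R|=0.56055 <1
  x=-1.099: |R|=0.50490 <1
  x=-2.492: |R|=1.61303 >1
  x=-2.462: |R|=1.56872 >1
  x=-2.207: |R|=1.22842 >1
Stable set (-2.0000, 0).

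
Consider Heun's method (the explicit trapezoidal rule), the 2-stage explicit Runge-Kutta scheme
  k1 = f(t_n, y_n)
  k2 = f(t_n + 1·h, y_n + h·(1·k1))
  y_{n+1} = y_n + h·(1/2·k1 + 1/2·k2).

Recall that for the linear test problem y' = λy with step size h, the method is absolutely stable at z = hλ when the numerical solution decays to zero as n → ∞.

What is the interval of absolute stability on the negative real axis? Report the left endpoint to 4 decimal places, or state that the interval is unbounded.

With y'=λy (z=hλ):
  order 2, 2-stage ⇒ R(z)=1+z+z^2/2
  (e.g. R(-1.39)=0.57605, |R|=0.57605)

Find x<0 with |R(x)|<1.
x=-1.39: |R|=0.5760
|R(-1.93)|=0.9325 |R(-1.88)|=0.8872 |R(-0.72)|=0.5392
Bisect:
  x_lo=-2.5738 |R|=1.7384  x_hi=-0.2319 |R|=0.7950
  mid=-1.40282 |R|=0.58113 →hi
  mid=-1.98829 |R|=0.98836 →hi
  mid=-2.28103 |R|=1.32052 →lo
  mid=-2.13466 |R|=1.14373 →lo
  mid=-2.06148 |R|=1.06337 →lo
  mid=-2.02489 |R|=1.02520 →lo
  mid=-2.00659 |R|=1.00661 →lo
  mid=-1.99744 |R|=0.99745 →hi
  mid=-2.00202 |R|=1.00202 →lo
  ...
  [-2.00002,-1.99987] ⇒ x*=-2.0000
Stable set (-2.0000, 0).

z∈(-2.0000,0).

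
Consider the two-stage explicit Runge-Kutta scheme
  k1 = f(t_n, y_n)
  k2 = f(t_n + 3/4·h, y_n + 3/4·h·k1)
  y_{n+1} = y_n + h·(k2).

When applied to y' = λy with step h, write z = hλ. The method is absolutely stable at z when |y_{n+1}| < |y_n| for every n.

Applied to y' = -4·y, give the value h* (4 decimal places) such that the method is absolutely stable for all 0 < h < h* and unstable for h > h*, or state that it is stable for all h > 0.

Set f=λy, z=hλ:
  k1=λy_n ⇒ h·k1=z·y_n;  k2=λ(1+3/4z)y_n ⇒ h·k2=z(1+3/4z)y_n
  y_{n+1}/y_n = 1 + z(1+3/4z) = 1 + z + 3/4z²
  Hence R(z) = 1 + z + 3/4z².

Need |R(x)|<1, x<0.
x=-0.83: |R|=0.6867
R=1: x+3/4x²=0 ⇒ x=−4/3=-1.3333; min R=1−1/(4·3/4)=0.6667>−1
Confirm numerically:
  x=-1.128: |R|=0.82629 <1
  x=-0.576: |R|=0.67283 <1
  x=-0.573: |R|=0.67325 <1
  x=-1.837: |R|=1.69393 >1
  x=-1.480: |R|=1.16280 >1
So |R|<1 on (-1.3333, 0).

(-1.3333,0); λ=-4 ⇒ h* = (4/3)/4 = 0.3333.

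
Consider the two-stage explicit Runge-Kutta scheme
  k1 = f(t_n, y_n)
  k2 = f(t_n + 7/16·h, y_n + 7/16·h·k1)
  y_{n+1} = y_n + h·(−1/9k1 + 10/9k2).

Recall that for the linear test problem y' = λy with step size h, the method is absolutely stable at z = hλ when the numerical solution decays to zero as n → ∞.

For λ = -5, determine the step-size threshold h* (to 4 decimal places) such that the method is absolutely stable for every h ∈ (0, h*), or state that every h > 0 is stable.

Set f=λy, z=hλ:
  k1=λy_n ⇒ h·k1=z·y_n;  k2=λ(1+7/16z)y_n ⇒ h·k2=z(1+7/16z)y_n
  y_{n+1}/y_n = 1 − 1/9z + 10/9z(1+7/16z) = 1 + z + 35/72z²
  ⇒ R(z) = 1 + z + 35/72z².

Find x<0 with |R(x)|<1.
x=-1.37: |R|=0.5424
R=1: x+35/72x²=0 ⇒ x=−72/35=-2.0571; min R=1−1/(4·35/72)=0.4857>−1
Confirm numerically:
  x=-1.999: |R|=0.94350 <1
  x=-1.614: |R|=0.65232 <1
  x=-1.561: |R|=0.62352 <1
  x=-2.653: |R|=1.76845 >1
  x=-2.631: |R|=1.73394 >1
  x=-2.397: |R|=1.39600 >1
Stable set (-2.0571, 0).

(-2.0571,0); λ=-5 ⇒ h* = (72/35)/5 = 0.4114.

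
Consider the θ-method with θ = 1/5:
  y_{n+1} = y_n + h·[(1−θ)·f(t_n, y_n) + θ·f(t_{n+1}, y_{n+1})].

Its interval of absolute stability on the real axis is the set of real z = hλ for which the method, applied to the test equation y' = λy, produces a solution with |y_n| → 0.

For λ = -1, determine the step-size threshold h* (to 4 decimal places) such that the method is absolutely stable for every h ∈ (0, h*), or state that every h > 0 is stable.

(-3.3333,0); λ=-1 ⇒ h* = (10/3)/1 = 3.3333.

On y'=λy, z=hλ:
  y_{n+1} = y_n + z·[4/5·y_n + 1/5·y_{n+1}] ⇒ (1 − 1/5z)y_{n+1} = (1 + 4/5z)y_n
  Hence R(z) = (1 + 4/5z)/(1 − 1/5z).

Solve |R(x)|<1 on ℝ⁻.
x=-0.36: |R|=0.6642
R=−1: 1+4/5x = −1+1/5x ⇒ -3/5x=2 ⇒ x=2/(-3/5)=-3.3333
Confirm numerically:
  x=-3.136: |R|=0.92724 <1
  x=-2.484: |R|=0.65954 <1
  x=-2.028: |R|=0.44280 <1
  x=-3.725: |R|=1.13467 >1
  x=-3.607: |R|=1.09539 >1
  x=-3.598: |R|=1.09235 >1
So |R|<1 on (-3.3333, 0).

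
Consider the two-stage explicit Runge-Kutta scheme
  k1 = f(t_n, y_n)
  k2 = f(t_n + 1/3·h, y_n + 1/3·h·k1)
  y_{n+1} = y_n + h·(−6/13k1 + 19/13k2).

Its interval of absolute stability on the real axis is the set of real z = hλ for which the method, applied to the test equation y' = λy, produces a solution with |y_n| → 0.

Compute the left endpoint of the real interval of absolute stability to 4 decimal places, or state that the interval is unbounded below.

Set f=λy, z=hλ:
  k1=λy_n ⇒ h·k1=z·y_n;  k2=λ(1+1/3z)y_n ⇒ h·k2=z(1+1/3z)y_n
  y_{n+1}/y_n = 1 − 6/13z + 19/13z(1+1/3z) = 1 + z + 19/39z²
  R(z) = 1 + z + 19/39z².

Find x<0 with |R(x)|<1.
x=-0.59: |R|=0.5796
R=1: x+19/39x²=0 ⇒ x=−39/19=-2.0526; min R=1−1/(4·19/39)=0.4868>−1
Confirm numerically:
  x=-1.793: |R|=0.77321 <1
  x=-1.588: |R|=0.64054 <1
  x=-1.054: |R|=0.48722 <1
  x=-0.945: |R|=0.49006 <1
  x=-2.421: |R|=1.43448 >1
  x=-2.400: |R|=1.40615 >1
  x=-2.157: |R|=1.10968 >1
Interval (-2.0526, 0).

left endpoint -2.0526.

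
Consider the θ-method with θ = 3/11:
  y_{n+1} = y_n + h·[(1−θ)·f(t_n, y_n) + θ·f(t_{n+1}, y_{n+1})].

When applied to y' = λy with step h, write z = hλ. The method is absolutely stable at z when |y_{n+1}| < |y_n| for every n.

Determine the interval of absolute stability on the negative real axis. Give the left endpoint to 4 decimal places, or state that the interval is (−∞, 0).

(-4.4000, 0).

On y'=λy, z=hλ:
  y_{n+1} = y_n + z·[8/11·y_n + 3/11·y_{n+1}] ⇒ (1 − 3/11z)y_{n+1} = (1 + 8/11z)y_n
  ⇒ R(z) = (1 + 8/11z)/(1 − 3/11z).

Boundary: |R(x)|=1, x<0.
x=-0.36: |R|=0.6722
R=−1: 1+8/11x = −1+3/11x ⇒ -5/11x=2 ⇒ x=2/(-5/11)=-4.4000
Confirm numerically:
  x=-4.004: |R|=0.91396 <1
  x=-3.784: |R|=0.86220 <1
  x=-3.719: |R|=0.84632 <1
  x=-4.803: |R|=1.07930 >1
  x=-4.441: |R|=1.00843 >1
Interval (-4.4000, 0).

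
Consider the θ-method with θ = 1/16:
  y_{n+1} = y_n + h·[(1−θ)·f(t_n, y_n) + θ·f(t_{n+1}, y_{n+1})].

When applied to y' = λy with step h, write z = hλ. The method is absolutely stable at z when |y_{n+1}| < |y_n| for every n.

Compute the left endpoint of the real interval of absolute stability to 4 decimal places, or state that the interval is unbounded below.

z* = -2.2857.

Set f=λy, z=hλ:
  y_{n+1} = y_n + z·[15/16·y_n + 1/16·y_{n+1}] ⇒ (1 − 1/16z)y_{n+1} = (1 + 15/16z)y_n
  R(z) = (1 + 15/16z)/(1 − 1/16z).

Boundary: |R(x)|=1, x<0.
x=-1.63: |R|=0.4793
R=−1: 1+15/16x = −1+1/16x ⇒ -7/8x=2 ⇒ x=2/(-7/8)=-2.2857
Confirm numerically:
  x=-1.962: |R|=0.74769 <1
  x=-1.959: |R|=0.74531 <1
  x=-1.779: |R|=0.60099 <1
  x=-1.671: |R|=0.51299 <1
  x=-2.864: |R|=1.42918 >1
  x=-2.766: |R|=1.35831 >1
  x=-2.751: |R|=1.34739 >1
So |R|<1 on (-2.2857, 0).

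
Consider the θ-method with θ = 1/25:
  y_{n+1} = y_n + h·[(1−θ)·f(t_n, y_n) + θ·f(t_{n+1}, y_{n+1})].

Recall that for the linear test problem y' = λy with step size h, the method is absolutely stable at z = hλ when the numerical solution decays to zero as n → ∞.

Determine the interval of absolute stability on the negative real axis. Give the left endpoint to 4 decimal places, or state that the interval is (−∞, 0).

With y'=λy (z=hλ):
  y_{n+1} = y_n + z·[24/25·y_n + 1/25·y_{n+1}] ⇒ (1 − 1/25z)y_{n+1} = (1 + 24/25z)y_n
  ⇒ R(z) = (1 + 24/25z)/(1 − 1/25z).

Find x<0 with |R(x)|<1.
x=-0.76: |R|=0.2624
R=−1: 1+24/25x = −1+1/25x ⇒ -23/25x=2 ⇒ x=2/(-23/25)=-2.1739
Confirm numerically:
  x=-2.101: |R|=0.93812 <1
  x=-1.880: |R|=0.74851 <1
  x=-1.446: |R|=0.36694 <1
  x=-1.107: |R|=0.06006 <1
  x=-2.694: |R|=1.43193 >1
  x=-2.675: |R|=1.41644 >1
  x=-2.469: |R|=1.24708 >1
So |R|<1 on (-2.1739, 0).

z∈(-2.1739,0).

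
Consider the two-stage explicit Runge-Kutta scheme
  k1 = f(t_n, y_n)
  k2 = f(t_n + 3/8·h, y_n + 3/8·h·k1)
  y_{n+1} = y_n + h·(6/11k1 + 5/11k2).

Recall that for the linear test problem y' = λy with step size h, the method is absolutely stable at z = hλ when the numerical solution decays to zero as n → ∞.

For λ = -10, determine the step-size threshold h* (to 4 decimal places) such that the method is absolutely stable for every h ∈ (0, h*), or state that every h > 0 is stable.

On y'=λy, z=hλ:
  k1=λy_n ⇒ h·k1=z·y_n;  k2=λ(1+3/8z)y_n ⇒ h·k2=z(1+3/8z)y_n
  y_{n+1}/y_n = 1 + 6/11z + 5/11z(1+3/8z) = 1 + z + 15/88z²
  ⇒ R(z) = 1 + z + 15/88z².

Solve |R(x)|<1 on ℝ⁻.
x=-1.15: |R|=0.0754
R=1: x+15/88x²=0 ⇒ x=−88/15=-5.8667; min R=1−1/(4·15/88)=-0.4667>−1
Confirm numerically:
  x=-5.745: |R|=0.88086 <1
  x=-5.250: |R|=0.44815 <1
  x=-4.491: |R|=0.05309 <1
  x=-2.961: |R|=0.46654 <1
  x=-6.281: |R|=1.44360 >1
  x=-5.916: |R|=1.04975 >1
So |R|<1 on (-5.8667, 0).

(-5.8667,0); λ=-10 ⇒ h* = (88/15)/10 = 0.5867.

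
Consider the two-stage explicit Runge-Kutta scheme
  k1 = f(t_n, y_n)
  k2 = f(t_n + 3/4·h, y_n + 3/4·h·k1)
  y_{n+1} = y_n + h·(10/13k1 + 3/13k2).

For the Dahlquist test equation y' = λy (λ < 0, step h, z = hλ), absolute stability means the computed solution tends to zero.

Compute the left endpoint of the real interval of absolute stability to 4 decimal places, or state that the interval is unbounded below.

Test eqn y'=λy, z=hλ:
  k1=λy_n ⇒ h·k1=z·y_n;  k2=λ(1+3/4z)y_n ⇒ h·k2=z(1+3/4z)y_n
  y_{n+1}/y_n = 1 + 10/13z + 3/13z(1+3/4z) = 1 + z + 9/52z²
  Hence R(z) = 1 + z + 9/52z².

Find x<0 with |R(x)|<1.
x=-1.62: |R|=0.1658
R=1: x+9/52x²=0 ⇒ x=−52/9=-5.7778; min R=1−1/(4·9/52)=-0.4444>−1
Confirm numerically:
  x=-5.365: |R|=0.61671 <1
  x=-5.271: |R|=0.53767 <1
  x=-4.654: |R|=0.09480 <1
  x=-3.595: |R|=0.35815 <1
  x=-6.053: |R|=1.28833 >1
  x=-5.910: |R|=1.13525 >1
  x=-5.815: |R|=1.03746 >1
Interval (-5.7778, 0).

left endpoint -5.7778.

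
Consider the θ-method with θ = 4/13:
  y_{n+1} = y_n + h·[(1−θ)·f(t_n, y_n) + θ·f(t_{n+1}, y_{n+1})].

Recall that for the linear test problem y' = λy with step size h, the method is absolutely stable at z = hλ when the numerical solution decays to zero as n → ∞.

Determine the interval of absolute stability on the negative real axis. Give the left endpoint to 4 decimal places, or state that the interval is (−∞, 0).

(-5.2000, 0).

With y'=λy (z=hλ):
  y_{n+1} = y_n + z·[9/13·y_n + 4/13·y_{n+1}] ⇒ (1 − 4/13z)y_{n+1} = (1 + 9/13z)y_n
  so R(z) = (1 + 9/13z)/(1 − 4/13z).

Need |R(x)|<1, x<0.
x=-1.37: |R|=0.0363
R=−1: 1+9/13x = −1+4/13x ⇒ -5/13x=2 ⇒ x=2/(-5/13)=-5.2000
Confirm numerically:
  x=-4.253: |R|=0.84223 <1
  x=-4.205: |R|=0.83317 <1
  x=-3.196: |R|=0.61139 <1
  x=-5.666: |R|=1.06533 >1
  x=-5.352: |R|=1.02209 >1
Interval (-5.2000, 0).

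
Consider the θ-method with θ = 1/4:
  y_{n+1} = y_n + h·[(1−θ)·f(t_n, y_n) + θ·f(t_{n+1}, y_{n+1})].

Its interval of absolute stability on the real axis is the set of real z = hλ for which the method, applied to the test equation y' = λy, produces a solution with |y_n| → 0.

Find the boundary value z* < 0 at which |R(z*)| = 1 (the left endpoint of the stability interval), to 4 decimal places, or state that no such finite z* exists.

On y'=λy, z=hλ:
  y_{n+1} = y_n + z·[3/4·y_n + 1/4·y_{n+1}] ⇒ (1 − 1/4z)y_{n+1} = (1 + 3/4z)y_n
  R(z) = (1 + 3/4z)/(1 − 1/4z).

Boundary: |R(x)|=1, x<0.
x=-1.53: |R|=0.1067
R=−1: 1+3/4x = −1+1/4x ⇒ -1/2x=2 ⇒ x=2/(-1/2)=-4.0000
Confirm numerically:
  x=-3.187: |R|=0.77376 <1
  x=-2.378: |R|=0.49138 <1
  x=-1.605: |R|=0.14541 <1
  x=-4.501: |R|=1.11787 >1
  x=-4.246: |R|=1.05967 >1
So |R|<1 on (-4.0000, 0).

z* = -4.0000.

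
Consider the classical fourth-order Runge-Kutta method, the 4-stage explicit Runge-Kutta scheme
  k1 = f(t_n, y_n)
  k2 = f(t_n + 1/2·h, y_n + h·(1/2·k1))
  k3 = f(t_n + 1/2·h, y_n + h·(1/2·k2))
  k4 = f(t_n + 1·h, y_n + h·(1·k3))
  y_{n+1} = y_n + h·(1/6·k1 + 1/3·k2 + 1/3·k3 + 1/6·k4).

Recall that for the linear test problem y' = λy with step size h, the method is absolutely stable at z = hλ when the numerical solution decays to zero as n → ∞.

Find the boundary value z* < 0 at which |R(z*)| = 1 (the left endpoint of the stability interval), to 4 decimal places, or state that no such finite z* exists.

Set f=λy, z=hλ:
  order 4, 4-stage ⇒ R(z)=1+z+z^2/2+z^3/6+z^4/24
  (e.g. R(-1.17)=0.32559, |R|=0.32559)

Need |R(x)|<1, x<0.
x=-1.17: |R|=0.3256
|R(-1.84)|=0.2921 |R(-0.65)|=0.5229 |R(-0.59)|=0.5549
Bisect:
  x_lo=-3.6087 |R|=3.1365  x_hi=-0.2997 |R|=0.7410
  mid=-1.95423 |R|=0.31911 →hi
  mid=-2.78148 |R|=0.99426 →hi
  mid=-3.19510 |R|=1.81532 →lo
  mid=-2.98829 |R|=1.35175 →lo
  mid=-2.88488 |R|=1.16083 →lo
  mid=-2.83318 |R|=1.07463 →lo
  mid=-2.80733 |R|=1.03374 →lo
  mid=-2.79440 |R|=1.01382 →lo
  mid=-2.78794 |R|=1.00400 →lo
  mid=-2.78471 |R|=0.99912 →hi
  ...
  [-2.78532,-2.78511] ⇒ x*=-2.7853
Stable set (-2.7853, 0).

left endpoint -2.7853.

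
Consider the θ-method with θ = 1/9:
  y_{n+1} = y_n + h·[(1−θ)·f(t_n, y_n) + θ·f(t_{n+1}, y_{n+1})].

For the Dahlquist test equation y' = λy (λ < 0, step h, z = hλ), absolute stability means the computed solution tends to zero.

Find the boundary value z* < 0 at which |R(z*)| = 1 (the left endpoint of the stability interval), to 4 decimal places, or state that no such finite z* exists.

Test eqn y'=λy, z=hλ:
  y_{n+1} = y_n + z·[8/9·y_n + 1/9·y_{n+1}] ⇒ (1 − 1/9z)y_{n+1} = (1 + 8/9z)y_n
  R(z) = (1 + 8/9z)/(1 − 1/9z).

Boundary: |R(x)|=1, x<0.
x=-1.54: |R|=0.3150
R=−1: 1+8/9x = −1+1/9x ⇒ -7/9x=2 ⇒ x=2/(-7/9)=-2.5714
Confirm numerically:
  x=-2.498: |R|=0.95530 <1
  x=-1.581: |R|=0.34477 <1
  x=-1.402: |R|=0.21304 <1
  x=-2.983: |R|=1.24042 >1
  x=-2.962: |R|=1.22856 >1
Interval (-2.5714, 0).

z* = -2.5714.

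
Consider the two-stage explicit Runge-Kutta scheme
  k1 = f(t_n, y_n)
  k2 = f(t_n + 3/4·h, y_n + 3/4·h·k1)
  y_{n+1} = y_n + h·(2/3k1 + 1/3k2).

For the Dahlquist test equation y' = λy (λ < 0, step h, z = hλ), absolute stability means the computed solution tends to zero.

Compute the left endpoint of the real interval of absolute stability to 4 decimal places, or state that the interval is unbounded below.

With y'=λy (z=hλ):
  k1=λy_n ⇒ h·k1=z·y_n;  k2=λ(1+3/4z)y_n ⇒ h·k2=z(1+3/4z)y_n
  y_{n+1}/y_n = 1 + 2/3z + 1/3z(1+3/4z) = 1 + z + 1/4z²
  R(z) = 1 + z + 1/4z².

Find x<0 with |R(x)|<1.
x=-0.45: |R|=0.6006
R=1: x+1/4x²=0 ⇒ x=−4=-4.0000; min R=1−1/(4·1/4)=0.0000>−1
Confirm numerically:
  x=-3.691: |R|=0.71487 <1
  x=-3.212: |R|=0.36724 <1
  x=-2.386: |R|=0.03725 <1
  x=-2.258: |R|=0.01664 <1
  x=-4.585: |R|=1.67056 >1
  x=-4.514: |R|=1.58005 >1
Interval (-4.0000, 0).

left endpoint -4.0000.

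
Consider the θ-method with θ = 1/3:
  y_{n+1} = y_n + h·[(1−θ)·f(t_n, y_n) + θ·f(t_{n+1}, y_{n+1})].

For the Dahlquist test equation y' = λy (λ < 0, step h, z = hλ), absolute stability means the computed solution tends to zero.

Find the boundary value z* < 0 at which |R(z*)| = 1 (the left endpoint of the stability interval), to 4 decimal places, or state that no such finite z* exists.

Set f=λy, z=hλ:
  y_{n+1} = y_n + z·[2/3·y_n + 1/3·y_{n+1}] ⇒ (1 − 1/3z)y_{n+1} = (1 + 2/3z)y_n
  Hence R(z) = (1 + 2/3z)/(1 − 1/3z).

Need |R(x)|<1, x<0.
x=-0.46: |R|=0.6012
R=−1: 1+2/3x = −1+1/3x ⇒ -1/3x=2 ⇒ x=2/(-1/3)=-6.0000
Confirm numerically:
  x=-4.133: |R|=0.73826 <1
  x=-3.663: |R|=0.64926 <1
  x=-3.625: |R|=0.64151 <1
  x=-6.358: |R|=1.03826 >1
  x=-6.158: |R|=1.01725 >1
Interval (-6.0000, 0).

left endpoint -6.0000.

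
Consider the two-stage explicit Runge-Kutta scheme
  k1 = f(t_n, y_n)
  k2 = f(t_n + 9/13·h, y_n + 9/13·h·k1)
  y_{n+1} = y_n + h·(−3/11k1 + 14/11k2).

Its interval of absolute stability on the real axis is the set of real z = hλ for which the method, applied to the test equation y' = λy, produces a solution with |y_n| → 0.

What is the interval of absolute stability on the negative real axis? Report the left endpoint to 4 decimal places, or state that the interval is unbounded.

On y'=λy, z=hλ:
  k1=λy_n ⇒ h·k1=z·y_n;  k2=λ(1+9/13z)y_n ⇒ h·k2=z(1+9/13z)y_n
  y_{n+1}/y_n = 1 − 3/11z + 14/11z(1+9/13z) = 1 + z + 126/143z²
  Hence R(z) = 1 + z + 126/143z².

Need |R(x)|<1, x<0.
x=-0.76: |R|=0.7489
R=1: x+126/143x²=0 ⇒ x=−143/126=-1.1349; min R=1−1/(4·126/143)=0.7163>−1
Confirm numerically:
  x=-1.061: |R|=0.93089 <1
  x=-1.043: |R|=0.91552 <1
  x=-1.005: |R|=0.88495 <1
  x=-0.761: |R|=0.74927 <1
  x=-1.588: |R|=1.63396 >1
  x=-1.444: |R|=1.39325 >1
  x=-1.198: |R|=1.06659 >1
Interval (-1.1349, 0).

z∈(-1.1349,0).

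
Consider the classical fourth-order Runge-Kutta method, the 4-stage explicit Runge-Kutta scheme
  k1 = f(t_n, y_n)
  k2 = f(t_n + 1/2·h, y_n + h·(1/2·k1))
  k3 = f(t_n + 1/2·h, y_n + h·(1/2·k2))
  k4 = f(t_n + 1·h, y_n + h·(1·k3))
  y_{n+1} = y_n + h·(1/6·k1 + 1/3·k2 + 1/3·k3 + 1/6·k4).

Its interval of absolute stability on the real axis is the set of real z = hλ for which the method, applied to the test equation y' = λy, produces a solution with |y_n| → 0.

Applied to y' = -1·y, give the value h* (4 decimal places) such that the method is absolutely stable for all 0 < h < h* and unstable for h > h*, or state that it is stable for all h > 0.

On y'=λy, z=hλ:
  order 4, 4-stage ⇒ R(z)=1+z+z^2/2+z^3/6+z^4/24
  (e.g. R(-0.96)=0.38873, |R|=0.38873)

Need |R(x)|<1, x<0.
x=-0.96: |R|=0.3887
|R(-2.73)|=0.9198 |R(-2.11)|=0.3763 |R(-1.27)|=0.3034
Bisect:
  x_lo=-3.5578 |R|=2.9412  x_hi=-0.3036 |R|=0.7382
  mid=-1.93069 |R|=0.31258 →hi
  mid=-2.74422 |R|=0.93982 →hi
  mid=-3.15099 |R|=1.70664 →lo
  mid=-2.94760 |R|=1.27359 →lo
  mid=-2.84591 |R|=1.09531 →lo
  mid=-2.79507 |R|=1.01483 →lo
  mid=-2.76964 |R|=0.97666 →hi
  mid=-2.78235 |R|=0.99558 →hi
  mid=-2.78871 |R|=1.00516 →lo
  ...
  [-2.78533,-2.78513] ⇒ x*=-2.7853
Stable set (-2.7853, 0).

(-2.7853,0); λ=-1 ⇒ h* = 2.7853.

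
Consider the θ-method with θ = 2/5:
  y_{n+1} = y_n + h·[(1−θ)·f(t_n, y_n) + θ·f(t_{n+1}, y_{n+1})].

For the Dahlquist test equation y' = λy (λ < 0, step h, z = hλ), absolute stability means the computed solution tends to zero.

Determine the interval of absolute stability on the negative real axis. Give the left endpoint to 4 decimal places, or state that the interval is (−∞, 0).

z∈(-10.0000,0).

Set f=λy, z=hλ:
  y_{n+1} = y_n + z·[3/5·y_n + 2/5·y_{n+1}] ⇒ (1 − 2/5z)y_{n+1} = (1 + 3/5z)y_n
  so R(z) = (1 + 3/5z)/(1 − 2/5z).

Solve |R(x)|<1 on ℝ⁻.
x=-1.59: |R|=0.0281
R=−1: 1+3/5x = −1+2/5x ⇒ -1/5x=2 ⇒ x=2/(-1/5)=-10.0000
Confirm numerically:
  x=-8.755: |R|=0.94469 <1
  x=-5.358: |R|=0.70463 <1
  x=-4.967: |R|=0.66298 <1
  x=-10.430: |R|=1.01663 >1
  x=-10.119: |R|=1.00472 >1
Stable set (-10.0000, 0).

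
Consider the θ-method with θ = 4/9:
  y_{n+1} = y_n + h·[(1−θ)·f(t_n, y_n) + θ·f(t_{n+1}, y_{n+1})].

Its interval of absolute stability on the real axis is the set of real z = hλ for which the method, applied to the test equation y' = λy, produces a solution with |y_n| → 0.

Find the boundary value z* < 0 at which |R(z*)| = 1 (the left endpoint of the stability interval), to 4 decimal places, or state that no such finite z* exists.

On y'=λy, z=hλ:
  y_{n+1} = y_n + z·[5/9·y_n + 4/9·y_{n+1}] ⇒ (1 − 4/9z)y_{n+1} = (1 + 5/9z)y_n
  R(z) = (1 + 5/9z)/(1 − 4/9z).

Solve |R(x)|<1 on ℝ⁻.
x=-0.47: |R|=0.6112
R=−1: 1+5/9x = −1+4/9x ⇒ -1/9x=2 ⇒ x=2/(-1/9)=-18.0000
Confirm numerically:
  x=-17.880: |R|=0.99851 <1
  x=-13.814: |R|=0.93485 <1
  x=-13.311: |R|=0.92467 <1
  x=-11.998: |R|=0.89469 <1
  x=-18.497: |R|=1.00599 >1
  x=-18.091: |R|=1.00112 >1
Interval (-18.0000, 0).

left endpoint -18.0000.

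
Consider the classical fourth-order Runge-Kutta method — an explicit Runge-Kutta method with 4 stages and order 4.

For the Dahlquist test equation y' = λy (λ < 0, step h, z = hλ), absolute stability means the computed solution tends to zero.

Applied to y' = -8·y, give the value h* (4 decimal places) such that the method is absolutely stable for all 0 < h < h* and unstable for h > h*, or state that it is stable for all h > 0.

(-2.7853,0); λ=-8 ⇒ h* = 0.3482.

On y'=λy, z=hλ:
  order 4, 4-stage ⇒ R(z)=1+z+z^2/2+z^3/6+z^4/24
  (e.g. R(-0.72)=0.48819, |R|=0.48819)

Boundary: |R(x)|=1, x<0.
x=-0.72: |R|=0.4882
|R(-1.63)|=0.2708 |R(-1.22)|=0.3139 |R(-0.5)|=0.6068
Bisect:
  x_lo=-3.4770 |R|=2.6519  x_hi=-0.3309 |R|=0.7183
  mid=-1.90395 |R|=0.30578 →hi
  mid=-2.69050 |R|=0.86623 →hi
  mid=-3.08377 |R|=1.55151 →lo
  mid=-2.88713 |R|=1.16472 →lo
  mid=-2.78882 |R|=1.00532 →lo
  mid=-2.73966 |R|=0.93335 →hi
  mid=-2.76424 |R|=0.96871 →hi
  mid=-2.77653 |R|=0.98686 →hi
  ...
  [-2.78536,-2.78517] ⇒ x*=-2.7853
Interval (-2.7853, 0).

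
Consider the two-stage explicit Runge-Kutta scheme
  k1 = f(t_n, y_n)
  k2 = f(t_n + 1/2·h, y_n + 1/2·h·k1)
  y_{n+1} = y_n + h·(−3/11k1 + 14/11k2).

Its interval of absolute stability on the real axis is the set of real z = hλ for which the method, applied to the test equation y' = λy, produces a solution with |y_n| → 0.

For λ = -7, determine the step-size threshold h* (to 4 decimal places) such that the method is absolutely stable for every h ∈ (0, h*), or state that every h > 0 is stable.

Test eqn y'=λy, z=hλ:
  k1=λy_n ⇒ h·k1=z·y_n;  k2=λ(1+1/2z)y_n ⇒ h·k2=z(1+1/2z)y_n
  y_{n+1}/y_n = 1 − 3/11z + 14/11z(1+1/2z) = 1 + z + 7/11z²
  R(z) = 1 + z + 7/11z².

Solve |R(x)|<1 on ℝ⁻.
x=-0.74: |R|=0.6085
R=1: x+7/11x²=0 ⇒ x=−11/7=-1.5714; min R=1−1/(4·7/11)=0.6071>−1
Confirm numerically:
  x=-1.514: |R|=0.94467 <1
  x=-1.121: |R|=0.67868 <1
  x=-1.050: |R|=0.65159 <1
  x=-0.986: |R|=0.63267 <1
  x=-1.696: |R|=1.13445 >1
  x=-1.604: |R|=1.03325 >1
Stable set (-1.5714, 0).

(-1.5714,0); λ=-7 ⇒ h* = (11/7)/7 = 0.2245.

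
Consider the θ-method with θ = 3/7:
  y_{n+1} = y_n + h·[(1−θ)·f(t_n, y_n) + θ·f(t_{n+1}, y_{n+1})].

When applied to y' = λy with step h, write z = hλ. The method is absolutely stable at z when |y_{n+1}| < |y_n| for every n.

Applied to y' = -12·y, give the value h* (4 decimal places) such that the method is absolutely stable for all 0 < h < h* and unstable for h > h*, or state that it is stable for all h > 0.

(-14.0000,0); λ=-12 ⇒ h* = (14)/12 = 1.1667.

Test eqn y'=λy, z=hλ:
  y_{n+1} = y_n + z·[4/7·y_n + 3/7·y_{n+1}] ⇒ (1 − 3/7z)y_{n+1} = (1 + 4/7z)y_n
  ⇒ R(z) = (1 + 4/7z)/(1 − 3/7z).

Find x<0 with |R(x)|<1.
x=-1.03: |R|=0.2854
R=−1: 1+4/7x = −1+3/7x ⇒ -1/7x=2 ⇒ x=2/(-1/7)=-14.0000
Confirm numerically:
  x=-13.285: |R|=0.98474 <1
  x=-13.129: |R|=0.98122 <1
  x=-10.548: |R|=0.91067 <1
  x=-7.399: |R|=0.77392 <1
  x=-14.590: |R|=1.01162 >1
  x=-14.390: |R|=1.00777 >1
Interval (-14.0000, 0).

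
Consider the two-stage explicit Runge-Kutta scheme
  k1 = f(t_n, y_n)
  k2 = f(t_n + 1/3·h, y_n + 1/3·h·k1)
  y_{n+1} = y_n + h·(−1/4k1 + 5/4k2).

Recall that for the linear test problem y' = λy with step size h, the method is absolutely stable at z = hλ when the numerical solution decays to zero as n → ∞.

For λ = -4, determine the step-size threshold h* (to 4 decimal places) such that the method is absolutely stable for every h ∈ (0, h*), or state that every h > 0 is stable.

(-2.4000,0); λ=-4 ⇒ h* = (12/5)/4 = 0.6000.

On y'=λy, z=hλ:
  k1=λy_n ⇒ h·k1=z·y_n;  k2=λ(1+1/3z)y_n ⇒ h·k2=z(1+1/3z)y_n
  y_{n+1}/y_n = 1 − 1/4z + 5/4z(1+1/3z) = 1 + z + 5/12z²
  R(z) = 1 + z + 5/12z².

Find x<0 with |R(x)|<1.
x=-0.83: |R|=0.4570
R=1: x+5/12x²=0 ⇒ x=−12/5=-2.4000; min R=1−1/(4·5/12)=0.4000>−1
Confirm numerically:
  x=-2.320: |R|=0.92267 <1
  x=-1.287: |R|=0.40315 <1
  x=-1.192: |R|=0.40003 <1
  x=-2.814: |R|=1.48542 >1
  x=-2.566: |R|=1.17748 >1
So |R|<1 on (-2.4000, 0).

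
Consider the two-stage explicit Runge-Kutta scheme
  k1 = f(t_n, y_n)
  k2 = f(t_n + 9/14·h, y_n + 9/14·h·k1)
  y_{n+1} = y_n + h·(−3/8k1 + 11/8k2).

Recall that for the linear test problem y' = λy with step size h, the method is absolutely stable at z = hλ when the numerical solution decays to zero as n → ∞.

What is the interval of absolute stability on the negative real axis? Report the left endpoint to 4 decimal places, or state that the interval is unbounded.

With y'=λy (z=hλ):
  k1=λy_n ⇒ h·k1=z·y_n;  k2=λ(1+9/14z)y_n ⇒ h·k2=z(1+9/14z)y_n
  y_{n+1}/y_n = 1 − 3/8z + 11/8z(1+9/14z) = 1 + z + 99/112z²
  Hence R(z) = 1 + z + 99/112z².

Solve |R(x)|<1 on ℝ⁻.
x=-1.19: |R|=1.0617
R=1: x+99/112x²=0 ⇒ x=−112/99=-1.1313; min R=1−1/(4·99/112)=0.7172>−1
Confirm numerically:
  x=-1.110: |R|=0.97909 <1
  x=-1.023: |R|=0.90206 <1
  x=-0.804: |R|=0.76739 <1
  x=-0.701: |R|=0.73336 <1
  x=-1.719: |R|=1.89297 >1
  x=-1.328: |R|=1.23088 >1
So |R|<1 on (-1.1313, 0).

(-1.1313, 0).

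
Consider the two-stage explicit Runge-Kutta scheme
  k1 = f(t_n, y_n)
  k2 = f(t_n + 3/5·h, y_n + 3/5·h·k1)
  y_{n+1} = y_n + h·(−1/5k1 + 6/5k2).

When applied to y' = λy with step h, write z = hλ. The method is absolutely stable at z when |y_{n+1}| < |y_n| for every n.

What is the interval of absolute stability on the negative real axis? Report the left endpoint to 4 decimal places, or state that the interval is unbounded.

Set f=λy, z=hλ:
  k1=λy_n ⇒ h·k1=z·y_n;  k2=λ(1+3/5z)y_n ⇒ h·k2=z(1+3/5z)y_n
  y_{n+1}/y_n = 1 − 1/5z + 6/5z(1+3/5z) = 1 + z + 18/25z²
  so R(z) = 1 + z + 18/25z².

Boundary: |R(x)|=1, x<0.
x=-1.25: |R|=0.8750
R=1: x+18/25x²=0 ⇒ x=−25/18=-1.3889; min R=1−1/(4·18/25)=0.6528>−1
Confirm numerically:
  x=-0.977: |R|=0.71026 <1
  x=-0.926: |R|=0.69138 <1
  x=-0.800: |R|=0.66080 <1
  x=-0.740: |R|=0.65427 <1
  x=-1.841: |R|=1.59928 >1
  x=-1.776: |R|=1.49501 >1
Stable set (-1.3889, 0).

(-1.3889, 0).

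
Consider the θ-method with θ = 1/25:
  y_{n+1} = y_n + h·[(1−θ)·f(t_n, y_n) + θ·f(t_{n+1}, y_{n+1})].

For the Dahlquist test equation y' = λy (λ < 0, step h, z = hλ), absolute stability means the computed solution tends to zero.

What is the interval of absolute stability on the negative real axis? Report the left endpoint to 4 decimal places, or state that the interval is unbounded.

With y'=λy (z=hλ):
  y_{n+1} = y_n + z·[24/25·y_n + 1/25·y_{n+1}] ⇒ (1 − 1/25z)y_{n+1} = (1 + 24/25z)y_n
  Hence R(z) = (1 + 24/25z)/(1 − 1/25z).

Find x<0 with |R(x)|<1.
x=-0.67: |R|=0.3475
R=−1: 1+24/25x = −1+1/25x ⇒ -23/25x=2 ⇒ x=2/(-23/25)=-2.1739
Confirm numerically:
  x=-1.913: |R|=0.77702 <1
  x=-1.352: |R|=0.28264 <1
  x=-0.932: |R|=0.10150 <1
  x=-2.517: |R|=1.28677 >1
  x=-2.314: |R|=1.11796 >1
Stable set (-2.1739, 0).

(-2.1739, 0).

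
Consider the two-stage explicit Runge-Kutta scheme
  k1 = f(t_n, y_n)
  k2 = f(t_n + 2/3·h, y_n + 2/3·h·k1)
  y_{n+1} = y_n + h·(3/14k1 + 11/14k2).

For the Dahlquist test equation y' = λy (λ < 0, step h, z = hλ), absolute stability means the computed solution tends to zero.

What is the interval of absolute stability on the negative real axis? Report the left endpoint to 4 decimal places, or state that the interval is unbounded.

Test eqn y'=λy, z=hλ:
  k1=λy_n ⇒ h·k1=z·y_n;  k2=λ(1+2/3z)y_n ⇒ h·k2=z(1+2/3z)y_n
  y_{n+1}/y_n = 1 + 3/14z + 11/14z(1+2/3z) = 1 + z + 11/21z²
  so R(z) = 1 + z + 11/21z².

Find x<0 with |R(x)|<1.
x=-0.64: |R|=0.5746
R=1: x+11/21x²=0 ⇒ x=−21/11=-1.9091; min R=1−1/(4·11/21)=0.5227>−1
Confirm numerically:
  x=-1.445: |R|=0.64873 <1
  x=-1.236: |R|=0.56422 <1
  x=-1.040: |R|=0.52655 <1
  x=-2.389: |R|=1.60055 >1
  x=-2.293: |R|=1.46111 >1
Stable set (-1.9091, 0).

(-1.9091, 0).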